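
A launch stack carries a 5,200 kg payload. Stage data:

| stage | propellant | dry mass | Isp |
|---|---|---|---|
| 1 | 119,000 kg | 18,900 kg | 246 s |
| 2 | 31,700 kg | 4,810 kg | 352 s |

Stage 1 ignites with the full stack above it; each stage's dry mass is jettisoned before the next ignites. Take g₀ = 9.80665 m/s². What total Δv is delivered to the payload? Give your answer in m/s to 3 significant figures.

Δv ≈ 7550 m/s

Ignition mass of stage 1 = 119,000+18,900 + 31,700+4,810 + 5,200 = 179,610 kg.
Stage 1: m₀ = 179,610 kg, m_f = 179,610 − 119,000 = 60,610 kg; Δv = 246×9.80665×ln(2.963) = 2412.4×1.0863 ≈ 2621 m/s.
Stage 2: m₀ = 41,710 kg, m_f = 41,710 − 31,700 = 10,010 kg; Δv = 352×9.80665×ln(4.167) = 3451.9×1.4272 ≈ 4926 m/s.
Total Δv = 2621 + 4926 = 7547 m/s.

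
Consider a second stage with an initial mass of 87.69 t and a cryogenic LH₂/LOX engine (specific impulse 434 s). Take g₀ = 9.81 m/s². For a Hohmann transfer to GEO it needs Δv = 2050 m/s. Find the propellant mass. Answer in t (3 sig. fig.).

propellant mass ≈ 33.5 t

v_e = Isp · g₀ = 434 × 9.81 = 4257.5 m/s.
m₀/m_f = exp(Δv / v_e) = exp(2050 / 4257.5) = exp(0.4815) = 1.6185.
m_f = 87.69 / 1.6185 = 54.1798 t, so propellant = m₀ − m_f = 87.69 − 54.1798 = 33.5102 t.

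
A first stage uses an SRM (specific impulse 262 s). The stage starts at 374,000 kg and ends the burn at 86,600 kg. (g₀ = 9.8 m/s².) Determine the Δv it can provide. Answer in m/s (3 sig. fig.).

v_e = Isp · g₀ = 262 × 9.8 = 2567.6 m/s.
Using Δv = v_e ln(m₀/m_f): Δv = v_e · ln(m₀/m_f) = 2567.6 × ln(4.319) = 2567.6 × 1.4630 ≈ 3756.3 m/s.

Δv ≈ 3760 m/s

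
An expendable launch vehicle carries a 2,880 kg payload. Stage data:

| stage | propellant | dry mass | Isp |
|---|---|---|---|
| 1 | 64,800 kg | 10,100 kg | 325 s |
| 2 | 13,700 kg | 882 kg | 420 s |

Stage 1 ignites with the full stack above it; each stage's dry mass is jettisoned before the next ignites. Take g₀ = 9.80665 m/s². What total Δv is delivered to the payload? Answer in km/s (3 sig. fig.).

Ignition mass of stage 1 = 64,800+10,100 + 13,700+882 + 2,880 = 92,362 kg.
Stage 1: m₀ = 92,362 kg, m_f = 92,362 − 64,800 = 27,562 kg; Δv = 325×9.80665×ln(3.351) = 3187.2×1.2093 ≈ 3854 m/s.
Stage 2: m₀ = 17,462 kg, m_f = 17,462 − 13,700 = 3,762 kg; Δv = 420×9.80665×ln(4.642) = 4118.8×1.5351 ≈ 6323 m/s.
Total Δv = 3854 + 6323 = 10177 m/s.

Δv ≈ 10.2 km/s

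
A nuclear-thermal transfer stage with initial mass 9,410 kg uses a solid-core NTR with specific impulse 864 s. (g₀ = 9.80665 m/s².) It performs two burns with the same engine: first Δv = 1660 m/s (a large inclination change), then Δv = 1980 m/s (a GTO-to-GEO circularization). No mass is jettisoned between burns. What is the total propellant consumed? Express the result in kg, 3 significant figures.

v_e = Isp · g₀ = 864 × 9.80665 = 8472.9 m/s.
After the first burn: m = 9410 × exp(−1660/8472.9) = 9410 × 0.82208 = 7,735.77 kg.
After the second burn: m = 7,735.77 × exp(−1980/8472.9) = 7,735.77 × 0.79161 = 6,123.71 kg.
Total propellant = m₀ − m_final = 9410 − 6,123.71 = 3,286.29 kg.

total propellant consumed ≈ 3290 kg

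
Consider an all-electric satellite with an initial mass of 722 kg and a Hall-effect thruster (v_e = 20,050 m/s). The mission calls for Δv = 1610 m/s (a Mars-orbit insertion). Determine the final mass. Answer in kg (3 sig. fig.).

final mass ≈ 666 kg

m₀/m_f = exp(Δv / v_e) = exp(1610 / 20050.0) = exp(0.0803) = 1.0836.
m_f = m₀ / 1.0836 = 722 / 1.0836 = 666.298 kg.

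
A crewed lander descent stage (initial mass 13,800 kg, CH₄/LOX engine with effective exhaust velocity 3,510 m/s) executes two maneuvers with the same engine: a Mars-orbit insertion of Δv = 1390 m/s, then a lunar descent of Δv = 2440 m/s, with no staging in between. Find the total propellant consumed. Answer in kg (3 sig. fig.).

After the first burn: m = 13800 × exp(−1390/3510.0) = 13800 × 0.67300 = 9,287.4 kg.
After the second burn: m = 9,287.4 × exp(−2440/3510.0) = 9,287.4 × 0.49900 = 4,634.41 kg.
Total propellant = m₀ − m_final = 13800 − 4,634.41 = 9,165.59 kg.

total propellant consumed ≈ 9170 kg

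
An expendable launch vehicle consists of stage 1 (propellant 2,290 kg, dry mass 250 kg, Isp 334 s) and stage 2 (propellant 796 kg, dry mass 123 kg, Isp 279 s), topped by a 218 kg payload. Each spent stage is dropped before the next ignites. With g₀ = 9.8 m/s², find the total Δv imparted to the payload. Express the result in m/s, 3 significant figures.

Ignition mass of stage 1 = 2,290+250 + 796+123 + 218 = 3,677 kg.
Stage 1: m₀ = 3,677 kg, m_f = 3,677 − 2,290 = 1,387 kg; Δv = 334×9.8×ln(2.651) = 3273.2×0.9750 ≈ 3191 m/s.
Stage 2: m₀ = 1,137 kg, m_f = 1,137 − 796 = 341 kg; Δv = 279×9.8×ln(3.334) = 2734.2×1.2043 ≈ 3293 m/s.
Total Δv = 3191 + 3293 = 6484 m/s.

Δv ≈ 6480 m/s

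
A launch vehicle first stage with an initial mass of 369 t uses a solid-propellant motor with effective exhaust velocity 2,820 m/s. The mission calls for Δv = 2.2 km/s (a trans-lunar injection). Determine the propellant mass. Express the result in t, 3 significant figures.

Rocket equation: m₀/m_f = exp(Δv / v_e) = exp(2200 / 2820.0) = exp(0.7801) = 2.1818.
m_f = 369 / 2.1818 = 169.126 t, so propellant = m₀ − m_f = 369 − 169.126 = 199.874 t.

propellant mass ≈ 200 t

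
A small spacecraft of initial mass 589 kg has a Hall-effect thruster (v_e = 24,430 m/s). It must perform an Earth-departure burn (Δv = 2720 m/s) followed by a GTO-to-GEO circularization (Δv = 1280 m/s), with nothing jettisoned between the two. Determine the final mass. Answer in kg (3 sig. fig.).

After the first burn: m = 589 × exp(−2720/24430.0) = 589 × 0.89464 = 526.943 kg.
After the second burn: m = 526.943 × exp(−1280/24430.0) = 526.943 × 0.94895 = 500.043 kg.

final mass ≈ 500 kg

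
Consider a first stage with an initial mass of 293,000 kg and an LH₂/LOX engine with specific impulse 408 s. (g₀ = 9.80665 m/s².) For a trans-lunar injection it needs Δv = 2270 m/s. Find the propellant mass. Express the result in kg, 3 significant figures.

propellant mass ≈ 127000 kg

v_e = Isp · g₀ = 408 × 9.80665 = 4001.1 m/s.
Using Δv = v_e ln(m₀/m_f): m₀/m_f = exp(Δv / v_e) = exp(2270 / 4001.1) = exp(0.5673) = 1.7636.
m_f = 293,000 / 1.7636 = 166,137 kg, so propellant = m₀ − m_f = 293,000 − 166,137 = 126,863 kg.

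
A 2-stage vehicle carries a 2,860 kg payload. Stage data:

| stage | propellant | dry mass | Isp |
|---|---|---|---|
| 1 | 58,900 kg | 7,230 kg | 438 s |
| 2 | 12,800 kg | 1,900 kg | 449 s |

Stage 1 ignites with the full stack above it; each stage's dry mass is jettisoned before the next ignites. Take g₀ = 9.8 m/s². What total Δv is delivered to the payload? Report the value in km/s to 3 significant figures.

Δv ≈ 11.0 km/s

Ignition mass of stage 1 = 58,900+7,230 + 12,800+1,900 + 2,860 = 83,690 kg.
Stage 1: m₀ = 83,690 kg, m_f = 83,690 − 58,900 = 24,790 kg; Δv = 438×9.8×ln(3.376) = 4292.4×1.2167 ≈ 5222 m/s.
Stage 2: m₀ = 17,560 kg, m_f = 17,560 − 12,800 = 4,760 kg; Δv = 449×9.8×ln(3.689) = 4400.2×1.3054 ≈ 5744 m/s.
Total Δv = 5222 + 5744 = 10966 m/s.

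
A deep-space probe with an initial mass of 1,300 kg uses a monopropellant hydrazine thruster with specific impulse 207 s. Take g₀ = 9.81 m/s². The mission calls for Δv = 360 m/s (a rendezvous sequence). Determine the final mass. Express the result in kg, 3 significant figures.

v_e = Isp · g₀ = 207 × 9.81 = 2030.7 m/s.
m₀/m_f = exp(Δv / v_e) = exp(360 / 2030.7) = exp(0.1773) = 1.1940.
m_f = m₀ / 1.1940 = 1,300 / 1.1940 = 1,088.78 kg.

final mass ≈ 1090 kg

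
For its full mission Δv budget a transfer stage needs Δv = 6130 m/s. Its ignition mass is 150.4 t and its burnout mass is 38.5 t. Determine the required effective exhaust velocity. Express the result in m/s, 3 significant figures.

v_e ≈ 4500 m/s

ln(m₀/m_f) = ln(150400/38500) = ln(3.906) = 1.3626.
v_e = Δv / ln(m₀/m_f) = 6130 / 1.3626 = 4498.6 m/s.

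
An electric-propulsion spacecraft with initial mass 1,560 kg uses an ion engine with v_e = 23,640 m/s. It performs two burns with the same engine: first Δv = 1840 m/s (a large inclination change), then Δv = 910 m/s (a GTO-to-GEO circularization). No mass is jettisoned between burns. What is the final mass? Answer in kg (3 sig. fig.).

After the first burn: m = 1560 × exp(−1840/23640.0) = 1560 × 0.92512 = 1,443.19 kg.
After the second burn: m = 1,443.19 × exp(−910/23640.0) = 1,443.19 × 0.96224 = 1,388.7 kg.

final mass ≈ 1390 kg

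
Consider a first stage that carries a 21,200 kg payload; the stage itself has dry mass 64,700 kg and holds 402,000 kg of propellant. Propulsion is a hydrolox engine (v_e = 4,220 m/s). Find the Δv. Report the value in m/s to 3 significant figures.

m₀ = payload + dry + propellant = 21,200 + 64,700 + 402,000 = 487,900 kg.
m_f = payload + dry = 21,200 + 64,700 = 85,900 kg.
Δv = v_e · ln(m₀/m_f) = 4220.0 × ln(5.68) = 4220.0 × 1.7369 ≈ 7329.8 m/s.

Δv ≈ 7330 m/s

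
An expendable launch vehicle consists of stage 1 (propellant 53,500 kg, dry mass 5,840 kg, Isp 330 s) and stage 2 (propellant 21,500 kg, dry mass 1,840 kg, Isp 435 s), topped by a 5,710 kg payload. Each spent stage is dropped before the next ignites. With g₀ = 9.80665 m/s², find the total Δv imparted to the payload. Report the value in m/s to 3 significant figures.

Ignition mass of stage 1 = 53,500+5,840 + 21,500+1,840 + 5,710 = 88,390 kg.
Stage 1: m₀ = 88,390 kg, m_f = 88,390 − 53,500 = 34,890 kg; Δv = 330×9.80665×ln(2.533) = 3236.2×0.9296 ≈ 3008 m/s.
Stage 2: m₀ = 29,050 kg, m_f = 29,050 − 21,500 = 7,550 kg; Δv = 435×9.80665×ln(3.848) = 4265.9×1.3475 ≈ 5748 m/s.
Total Δv = 3008 + 5748 = 8756 m/s.

Δv ≈ 8760 m/s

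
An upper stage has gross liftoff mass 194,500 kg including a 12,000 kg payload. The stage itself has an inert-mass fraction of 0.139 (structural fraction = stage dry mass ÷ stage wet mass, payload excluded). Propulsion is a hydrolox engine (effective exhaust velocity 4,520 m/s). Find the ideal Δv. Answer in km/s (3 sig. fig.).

Stage wet mass = m₀ − payload = 194,500 − 12,000 = 182,500 kg.
Stage dry mass = ε × stage wet mass = 0.139 × 182,500 = 25,367.5 kg.
Burnout mass m_f = stage dry + payload = 25,367.5 + 12,000 = 37,367.5 kg.
Δv = v_e · ln(194,500/37,367.5) = 4520.0 × ln(5.205) = 4520.0 × 1.6496 ≈ 7456 m/s.

Δv ≈ 7.46 km/s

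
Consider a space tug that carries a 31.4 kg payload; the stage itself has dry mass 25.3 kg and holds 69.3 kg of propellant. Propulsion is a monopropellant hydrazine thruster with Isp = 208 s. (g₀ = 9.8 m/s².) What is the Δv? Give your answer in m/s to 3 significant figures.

v_e = Isp · g₀ = 208 × 9.8 = 2038.4 m/s.
m₀ = payload + dry + propellant = 31.4 + 25.3 + 69.3 = 126 kg.
m_f = payload + dry = 31.4 + 25.3 = 56.7 kg.
By the Tsiolkovsky rocket equation, Δv = v_e · ln(m₀/m_f) = 2038.4 × ln(2.222) = 2038.4 × 0.7985 ≈ 1627.7 m/s.

Δv ≈ 1630 m/s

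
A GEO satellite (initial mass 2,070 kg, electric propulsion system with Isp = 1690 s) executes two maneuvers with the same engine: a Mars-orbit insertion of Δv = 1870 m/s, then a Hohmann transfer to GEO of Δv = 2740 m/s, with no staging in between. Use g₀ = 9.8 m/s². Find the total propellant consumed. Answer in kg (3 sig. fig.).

total propellant consumed ≈ 503 kg

v_e = Isp · g₀ = 1690 × 9.8 = 16562.0 m/s.
After the first burn: m = 2070 × exp(−1870/16562.0) = 2070 × 0.89323 = 1,848.99 kg.
After the second burn: m = 1,848.99 × exp(−2740/16562.0) = 1,848.99 × 0.84752 = 1,567.06 kg.
Total propellant = m₀ − m_final = 2070 − 1,567.06 = 502.94 kg.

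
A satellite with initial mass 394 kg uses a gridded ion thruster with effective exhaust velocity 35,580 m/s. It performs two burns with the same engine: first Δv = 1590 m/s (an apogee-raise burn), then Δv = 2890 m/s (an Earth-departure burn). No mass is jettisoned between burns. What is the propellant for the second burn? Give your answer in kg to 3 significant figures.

After the first burn: m = 394 × exp(−1590/35580.0) = 394 × 0.95630 = 376.782 kg.
After the second burn: m = 376.782 × exp(−2890/35580.0) = 376.782 × 0.92199 = 347.389 kg.
Second-burn propellant = 376.782 − 347.389 = 29.393 kg.

propellant for the second burn ≈ 29.4 kg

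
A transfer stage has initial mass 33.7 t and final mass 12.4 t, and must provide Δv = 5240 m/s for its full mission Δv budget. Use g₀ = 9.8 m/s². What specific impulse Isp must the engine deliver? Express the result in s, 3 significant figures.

Isp ≈ 535 s

ln(m₀/m_f) = ln(33700/12400) = ln(2.718) = 0.9998.
v_e = Δv / ln(m₀/m_f) = 5240 / 0.9998 = 5241.0 m/s.
Isp = v_e / g₀ = 5241.0 / 9.8 = 534.8 s.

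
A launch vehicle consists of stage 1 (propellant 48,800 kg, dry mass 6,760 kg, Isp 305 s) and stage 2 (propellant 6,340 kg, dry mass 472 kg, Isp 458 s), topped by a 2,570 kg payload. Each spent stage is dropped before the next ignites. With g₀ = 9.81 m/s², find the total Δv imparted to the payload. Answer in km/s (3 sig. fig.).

Δv ≈ 9.23 km/s

Ignition mass of stage 1 = 48,800+6,760 + 6,340+472 + 2,570 = 64,942 kg.
Stage 1: m₀ = 64,942 kg, m_f = 64,942 − 48,800 = 16,142 kg; Δv = 305×9.81×ln(4.023) = 2992.1×1.3921 ≈ 4165 m/s.
Stage 2: m₀ = 9,382 kg, m_f = 9,382 − 6,340 = 3,042 kg; Δv = 458×9.81×ln(3.084) = 4493.0×1.1263 ≈ 5060 m/s.
Total Δv = 4165 + 5060 = 9225 m/s.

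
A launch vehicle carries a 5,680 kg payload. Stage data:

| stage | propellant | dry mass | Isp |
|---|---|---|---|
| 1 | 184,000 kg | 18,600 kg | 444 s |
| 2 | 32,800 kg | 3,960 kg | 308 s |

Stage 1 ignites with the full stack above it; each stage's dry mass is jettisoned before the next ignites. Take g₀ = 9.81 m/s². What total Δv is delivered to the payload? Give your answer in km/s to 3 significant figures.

Δv ≈ 10.5 km/s

Ignition mass of stage 1 = 184,000+18,600 + 32,800+3,960 + 5,680 = 245,040 kg.
Stage 1: m₀ = 245,040 kg, m_f = 245,040 − 184,000 = 61,040 kg; Δv = 444×9.81×ln(4.014) = 4355.6×1.3899 ≈ 6054 m/s.
Stage 2: m₀ = 42,440 kg, m_f = 42,440 − 32,800 = 9,640 kg; Δv = 308×9.81×ln(4.402) = 3021.5×1.4822 ≈ 4478 m/s.
Total Δv = 6054 + 4478 = 10532 m/s.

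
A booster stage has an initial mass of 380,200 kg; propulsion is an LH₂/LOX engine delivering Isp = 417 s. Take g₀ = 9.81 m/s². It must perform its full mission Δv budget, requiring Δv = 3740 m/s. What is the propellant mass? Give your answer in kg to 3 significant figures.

propellant mass ≈ 228000 kg

v_e = Isp · g₀ = 417 × 9.81 = 4090.8 m/s.
m₀/m_f = exp(Δv / v_e) = exp(3740 / 4090.8) = exp(0.9143) = 2.4949.
m_f = 380,200 / 2.4949 = 152,391 kg, so propellant = m₀ − m_f = 380,200 − 152,391 = 227,809 kg.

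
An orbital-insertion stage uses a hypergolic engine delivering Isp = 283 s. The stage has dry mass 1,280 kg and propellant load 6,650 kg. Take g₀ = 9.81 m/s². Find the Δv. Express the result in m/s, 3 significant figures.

v_e = Isp · g₀ = 283 × 9.81 = 2776.2 m/s.
m₀ = m_dry + m_prop = 1,280 + 6,650 = 7,930 kg.
Δv = v_e · ln(m₀/m_f) = 2776.2 × ln(6.195) = 2776.2 × 1.8238 ≈ 5063.3 m/s.

Δv ≈ 5060 m/s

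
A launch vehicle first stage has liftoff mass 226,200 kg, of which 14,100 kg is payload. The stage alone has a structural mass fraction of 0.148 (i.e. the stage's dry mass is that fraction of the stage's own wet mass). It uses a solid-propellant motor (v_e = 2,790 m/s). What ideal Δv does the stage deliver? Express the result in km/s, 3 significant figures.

Δv ≈ 4.47 km/s

Stage wet mass = m₀ − payload = 226,200 − 14,100 = 212,100 kg.
Stage dry mass = ε × stage wet mass = 0.148 × 212,100 = 31,390.8 kg.
Burnout mass m_f = stage dry + payload = 31,390.8 + 14,100 = 45,490.8 kg.
From the ideal rocket equation, Δv = v_e · ln(226,200/45,490.8) = 2790.0 × ln(4.972) = 2790.0 × 1.6039 ≈ 4475 m/s.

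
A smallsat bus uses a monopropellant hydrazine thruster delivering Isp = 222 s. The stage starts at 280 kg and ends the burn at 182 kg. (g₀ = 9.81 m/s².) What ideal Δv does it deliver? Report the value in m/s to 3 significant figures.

Δv ≈ 938 m/s

v_e = Isp · g₀ = 222 × 9.81 = 2177.8 m/s.
Δv = v_e · ln(m₀/m_f) = 2177.8 × ln(1.538) = 2177.8 × 0.4308 ≈ 938.2 m/s.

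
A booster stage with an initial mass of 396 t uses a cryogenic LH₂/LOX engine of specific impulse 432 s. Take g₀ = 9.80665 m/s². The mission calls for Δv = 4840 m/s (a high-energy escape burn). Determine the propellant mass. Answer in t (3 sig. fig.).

propellant mass ≈ 270 t

v_e = Isp · g₀ = 432 × 9.80665 = 4236.5 m/s.
From the ideal rocket equation, m₀/m_f = exp(Δv / v_e) = exp(4840 / 4236.5) = exp(1.1425) = 3.1345.
m_f = 396 / 3.1345 = 126.336 t, so propellant = m₀ − m_f = 396 − 126.336 = 269.664 t.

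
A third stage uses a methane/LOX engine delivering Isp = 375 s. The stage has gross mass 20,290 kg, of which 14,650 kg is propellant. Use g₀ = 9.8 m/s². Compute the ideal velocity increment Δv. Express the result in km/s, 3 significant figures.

v_e = Isp · g₀ = 375 × 9.8 = 3675.0 m/s.
m_f = m₀ − m_prop = 20,290 − 14,650 = 5,640 kg.
Δv = v_e · ln(m₀/m_f) = 3675.0 × ln(3.598) = 3675.0 × 1.2802 ≈ 4704.9 m/s.

Δv ≈ 4.70 km/s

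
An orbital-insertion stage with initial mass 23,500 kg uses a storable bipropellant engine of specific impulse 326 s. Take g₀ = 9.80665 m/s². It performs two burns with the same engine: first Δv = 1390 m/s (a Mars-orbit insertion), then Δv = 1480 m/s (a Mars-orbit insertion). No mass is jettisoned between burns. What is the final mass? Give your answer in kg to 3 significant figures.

v_e = Isp · g₀ = 326 × 9.80665 = 3197.0 m/s.
After the first burn: m = 23500 × exp(−1390/3197.0) = 23500 × 0.64740 = 15,213.9 kg.
After the second burn: m = 15,213.9 × exp(−1480/3197.0) = 15,213.9 × 0.62943 = 9,576.09 kg.

final mass ≈ 9580 kg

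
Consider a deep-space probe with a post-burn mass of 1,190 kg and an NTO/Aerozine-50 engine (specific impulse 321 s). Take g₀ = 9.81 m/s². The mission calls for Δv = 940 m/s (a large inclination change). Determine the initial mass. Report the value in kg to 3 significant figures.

initial mass ≈ 1600 kg

v_e = Isp · g₀ = 321 × 9.81 = 3149.0 m/s.
m₀/m_f = exp(Δv / v_e) = exp(940 / 3149.0) = exp(0.2985) = 1.3478.
m₀ = m_f × 1.3478 = 1,190 × 1.3478 = 1,603.88 kg.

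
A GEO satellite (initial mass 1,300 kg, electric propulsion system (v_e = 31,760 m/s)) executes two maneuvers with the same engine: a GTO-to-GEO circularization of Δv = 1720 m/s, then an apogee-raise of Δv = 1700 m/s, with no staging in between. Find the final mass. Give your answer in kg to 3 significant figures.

After the first burn: m = 1300 × exp(−1720/31760.0) = 1300 × 0.94728 = 1,231.46 kg.
After the second burn: m = 1,231.46 × exp(−1700/31760.0) = 1,231.46 × 0.94788 = 1,167.28 kg.

final mass ≈ 1170 kg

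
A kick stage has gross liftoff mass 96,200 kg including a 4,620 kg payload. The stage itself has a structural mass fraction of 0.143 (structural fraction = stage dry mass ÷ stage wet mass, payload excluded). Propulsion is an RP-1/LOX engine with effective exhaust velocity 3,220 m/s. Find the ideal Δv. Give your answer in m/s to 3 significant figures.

Δv ≈ 5450 m/s

Stage wet mass = m₀ − payload = 96,200 − 4,620 = 91,580 kg.
Stage dry mass = ε × stage wet mass = 0.143 × 91,580 = 13,095.9 kg.
Burnout mass m_f = stage dry + payload = 13,095.9 + 4,620 = 17,715.9 kg.
Rocket equation: Δv = v_e · ln(96,200/17,715.9) = 3220.0 × ln(5.43) = 3220.0 × 1.6920 ≈ 5448 m/s.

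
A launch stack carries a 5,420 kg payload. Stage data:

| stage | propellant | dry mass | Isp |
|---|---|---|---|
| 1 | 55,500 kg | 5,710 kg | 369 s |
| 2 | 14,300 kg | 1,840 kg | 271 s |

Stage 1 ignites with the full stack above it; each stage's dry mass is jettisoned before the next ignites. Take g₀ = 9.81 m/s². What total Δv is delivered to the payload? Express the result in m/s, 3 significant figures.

Δv ≈ 6910 m/s

Ignition mass of stage 1 = 55,500+5,710 + 14,300+1,840 + 5,420 = 82,770 kg.
Stage 1: m₀ = 82,770 kg, m_f = 82,770 − 55,500 = 27,270 kg; Δv = 369×9.81×ln(3.035) = 3619.9×1.1103 ≈ 4019 m/s.
Stage 2: m₀ = 21,560 kg, m_f = 21,560 − 14,300 = 7,260 kg; Δv = 271×9.81×ln(2.97) = 2658.5×1.0885 ≈ 2894 m/s.
Total Δv = 4019 + 2894 = 6913 m/s.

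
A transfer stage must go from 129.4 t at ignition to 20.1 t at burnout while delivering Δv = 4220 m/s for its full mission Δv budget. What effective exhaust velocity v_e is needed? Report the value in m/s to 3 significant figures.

ln(m₀/m_f) = ln(129400/20100) = ln(6.438) = 1.8622.
Using Δv = v_e ln(m₀/m_f): v_e = Δv / ln(m₀/m_f) = 4220 / 1.8622 = 2266.2 m/s.

v_e ≈ 2270 m/s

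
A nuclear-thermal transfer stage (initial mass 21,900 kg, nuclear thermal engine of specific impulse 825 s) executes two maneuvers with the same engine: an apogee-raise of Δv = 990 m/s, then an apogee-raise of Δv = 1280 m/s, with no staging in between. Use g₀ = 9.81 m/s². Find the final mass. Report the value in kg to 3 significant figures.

v_e = Isp · g₀ = 825 × 9.81 = 8093.2 m/s.
After the first burn: m = 21900 × exp(−990/8093.2) = 21900 × 0.88486 = 19,378.4 kg.
After the second burn: m = 19,378.4 × exp(−1280/8093.2) = 19,378.4 × 0.85372 = 16,543.7 kg.

final mass ≈ 16500 kg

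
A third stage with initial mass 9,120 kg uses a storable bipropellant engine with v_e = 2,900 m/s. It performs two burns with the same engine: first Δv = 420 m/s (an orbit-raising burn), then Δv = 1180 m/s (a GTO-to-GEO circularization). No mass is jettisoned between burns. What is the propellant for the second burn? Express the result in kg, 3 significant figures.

After the first burn: m = 9120 × exp(−420/2900.0) = 9120 × 0.86517 = 7,890.35 kg.
After the second burn: m = 7,890.35 × exp(−1180/2900.0) = 7,890.35 × 0.66571 = 5,252.68 kg.
Second-burn propellant = 7,890.35 − 5,252.68 = 2,637.67 kg.

propellant for the second burn ≈ 2640 kg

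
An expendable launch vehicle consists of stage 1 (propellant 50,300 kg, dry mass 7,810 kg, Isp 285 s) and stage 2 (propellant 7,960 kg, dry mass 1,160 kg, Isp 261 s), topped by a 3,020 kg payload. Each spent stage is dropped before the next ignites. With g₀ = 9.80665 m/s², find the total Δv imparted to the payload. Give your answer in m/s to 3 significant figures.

Δv ≈ 6250 m/s

Ignition mass of stage 1 = 50,300+7,810 + 7,960+1,160 + 3,020 = 70,250 kg.
Stage 1: m₀ = 70,250 kg, m_f = 70,250 − 50,300 = 19,950 kg; Δv = 285×9.80665×ln(3.521) = 2794.9×1.2588 ≈ 3518 m/s.
Stage 2: m₀ = 12,140 kg, m_f = 12,140 − 7,960 = 4,180 kg; Δv = 261×9.80665×ln(2.904) = 2559.5×1.0662 ≈ 2729 m/s.
Total Δv = 3518 + 2729 = 6247 m/s.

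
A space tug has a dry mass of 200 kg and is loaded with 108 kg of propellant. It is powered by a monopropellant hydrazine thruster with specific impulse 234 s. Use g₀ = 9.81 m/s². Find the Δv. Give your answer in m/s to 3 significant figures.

v_e = Isp · g₀ = 234 × 9.81 = 2295.5 m/s.
m₀ = m_dry + m_prop = 200 + 108 = 308 kg.
By the Tsiolkovsky rocket equation, Δv = v_e · ln(m₀/m_f) = 2295.5 × ln(1.54) = 2295.5 × 0.4318 ≈ 991.2 m/s.

Δv ≈ 991 m/s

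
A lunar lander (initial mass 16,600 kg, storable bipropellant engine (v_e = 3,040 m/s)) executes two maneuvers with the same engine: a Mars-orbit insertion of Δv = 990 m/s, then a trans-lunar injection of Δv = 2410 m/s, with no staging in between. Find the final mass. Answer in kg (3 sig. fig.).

final mass ≈ 5420 kg

After the first burn: m = 16600 × exp(−990/3040.0) = 16600 × 0.72205 = 11,986 kg.
After the second burn: m = 11,986 × exp(−2410/3040.0) = 11,986 × 0.45259 = 5,424.74 kg.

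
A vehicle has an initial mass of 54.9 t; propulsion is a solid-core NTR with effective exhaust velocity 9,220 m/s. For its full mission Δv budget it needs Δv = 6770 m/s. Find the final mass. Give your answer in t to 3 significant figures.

m₀/m_f = exp(Δv / v_e) = exp(6770 / 9220.0) = exp(0.7343) = 2.0840.
m_f = m₀ / 2.0840 = 54.9 / 2.0840 = 26.3436 t.

final mass ≈ 26.3 t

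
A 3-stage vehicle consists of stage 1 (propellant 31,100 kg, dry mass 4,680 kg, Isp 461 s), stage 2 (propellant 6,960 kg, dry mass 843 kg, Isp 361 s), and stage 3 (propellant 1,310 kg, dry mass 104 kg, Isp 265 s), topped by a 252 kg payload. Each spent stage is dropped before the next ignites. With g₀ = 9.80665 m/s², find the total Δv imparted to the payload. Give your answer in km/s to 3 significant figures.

Ignition mass of stage 1 = 31,100+4,680 + 6,960+843 + 1,310+104 + 252 = 45,249 kg.
Stage 1: m₀ = 45,249 kg, m_f = 45,249 − 31,100 = 14,149 kg; Δv = 461×9.80665×ln(3.198) = 4520.9×1.1625 ≈ 5256 m/s.
Stage 2: m₀ = 9,469 kg, m_f = 9,469 − 6,960 = 2,509 kg; Δv = 361×9.80665×ln(3.774) = 3540.2×1.3281 ≈ 4702 m/s.
Stage 3: m₀ = 1,666 kg, m_f = 1,666 − 1,310 = 356 kg; Δv = 265×9.80665×ln(4.68) = 2598.8×1.5433 ≈ 4011 m/s.
Total Δv = 5256 + 4702 + 4011 = 13969 m/s.

Δv ≈ 14.0 km/s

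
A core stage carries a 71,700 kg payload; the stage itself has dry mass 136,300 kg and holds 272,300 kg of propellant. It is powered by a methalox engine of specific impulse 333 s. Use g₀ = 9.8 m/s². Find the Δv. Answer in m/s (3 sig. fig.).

Δv ≈ 2730 m/s

v_e = Isp · g₀ = 333 × 9.8 = 3263.4 m/s.
m₀ = payload + dry + propellant = 71,700 + 136,300 + 272,300 = 480,300 kg.
m_f = payload + dry = 71,700 + 136,300 = 208,000 kg.
From the ideal rocket equation, Δv = v_e · ln(m₀/m_f) = 3263.4 × ln(2.309) = 3263.4 × 0.8369 ≈ 2731.1 m/s.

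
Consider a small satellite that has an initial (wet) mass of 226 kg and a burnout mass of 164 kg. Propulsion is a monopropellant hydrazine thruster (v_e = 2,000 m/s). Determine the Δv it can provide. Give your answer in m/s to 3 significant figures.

Δv = v_e · ln(m₀/m_f) = 2000.0 × ln(1.378) = 2000.0 × 0.3207 ≈ 641.3 m/s.

Δv ≈ 641 m/s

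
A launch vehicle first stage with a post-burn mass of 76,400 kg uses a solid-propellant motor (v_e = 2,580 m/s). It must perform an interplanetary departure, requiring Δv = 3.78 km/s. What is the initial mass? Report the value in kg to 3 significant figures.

By the Tsiolkovsky rocket equation, m₀/m_f = exp(Δv / v_e) = exp(3780 / 2580.0) = exp(1.4651) = 4.3280.
m₀ = m_f × 4.3280 = 76,400 × 4.3280 = 330,659 kg.

initial mass ≈ 331000 kg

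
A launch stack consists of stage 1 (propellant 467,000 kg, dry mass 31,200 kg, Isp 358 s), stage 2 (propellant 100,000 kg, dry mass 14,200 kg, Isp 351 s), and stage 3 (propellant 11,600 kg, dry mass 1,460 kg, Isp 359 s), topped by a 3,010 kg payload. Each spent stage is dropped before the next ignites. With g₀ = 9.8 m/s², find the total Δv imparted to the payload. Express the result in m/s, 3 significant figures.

Δv ≈ 14300 m/s

Ignition mass of stage 1 = 467,000+31,200 + 100,000+14,200 + 11,600+1,460 + 3,010 = 628,470 kg.
Stage 1: m₀ = 628,470 kg, m_f = 628,470 − 467,000 = 161,470 kg; Δv = 358×9.8×ln(3.892) = 3508.4×1.3590 ≈ 4768 m/s.
Stage 2: m₀ = 130,270 kg, m_f = 130,270 − 100,000 = 30,270 kg; Δv = 351×9.8×ln(4.304) = 3439.8×1.4595 ≈ 5020 m/s.
Stage 3: m₀ = 16,070 kg, m_f = 16,070 − 11,600 = 4,470 kg; Δv = 359×9.8×ln(3.595) = 3518.2×1.2796 ≈ 4502 m/s.
Total Δv = 4768 + 5020 + 4502 = 14290 m/s.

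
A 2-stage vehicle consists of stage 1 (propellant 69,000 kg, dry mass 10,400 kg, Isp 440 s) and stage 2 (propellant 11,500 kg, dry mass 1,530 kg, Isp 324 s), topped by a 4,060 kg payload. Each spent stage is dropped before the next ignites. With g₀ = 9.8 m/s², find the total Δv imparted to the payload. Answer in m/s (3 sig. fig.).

Ignition mass of stage 1 = 69,000+10,400 + 11,500+1,530 + 4,060 = 96,490 kg.
Stage 1: m₀ = 96,490 kg, m_f = 96,490 − 69,000 = 27,490 kg; Δv = 440×9.8×ln(3.51) = 4312.0×1.2556 ≈ 5414 m/s.
Stage 2: m₀ = 17,090 kg, m_f = 17,090 − 11,500 = 5,590 kg; Δv = 324×9.8×ln(3.057) = 3175.2×1.1175 ≈ 3548 m/s.
Total Δv = 5414 + 3548 = 8962 m/s.

Δv ≈ 8960 m/s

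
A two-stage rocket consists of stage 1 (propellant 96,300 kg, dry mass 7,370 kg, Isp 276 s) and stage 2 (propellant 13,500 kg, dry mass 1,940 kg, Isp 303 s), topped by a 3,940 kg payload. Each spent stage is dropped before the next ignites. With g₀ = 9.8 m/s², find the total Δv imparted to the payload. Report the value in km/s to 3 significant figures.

Δv ≈ 7.67 km/s

Ignition mass of stage 1 = 96,300+7,370 + 13,500+1,940 + 3,940 = 123,050 kg.
Stage 1: m₀ = 123,050 kg, m_f = 123,050 − 96,300 = 26,750 kg; Δv = 276×9.8×ln(4.6) = 2704.8×1.5261 ≈ 4128 m/s.
Stage 2: m₀ = 19,380 kg, m_f = 19,380 − 13,500 = 5,880 kg; Δv = 303×9.8×ln(3.296) = 2969.4×1.1927 ≈ 3542 m/s.
Total Δv = 4128 + 3542 = 7670 m/s.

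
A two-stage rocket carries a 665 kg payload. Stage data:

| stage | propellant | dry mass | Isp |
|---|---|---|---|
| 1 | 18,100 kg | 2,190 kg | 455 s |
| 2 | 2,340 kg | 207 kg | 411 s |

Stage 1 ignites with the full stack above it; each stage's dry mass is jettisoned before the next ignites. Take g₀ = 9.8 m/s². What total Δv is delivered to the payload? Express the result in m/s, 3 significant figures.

Δv ≈ 11800 m/s

Ignition mass of stage 1 = 18,100+2,190 + 2,340+207 + 665 = 23,502 kg.
Stage 1: m₀ = 23,502 kg, m_f = 23,502 − 18,100 = 5,402 kg; Δv = 455×9.8×ln(4.351) = 4459.0×1.4703 ≈ 6556 m/s.
Stage 2: m₀ = 3,212 kg, m_f = 3,212 − 2,340 = 872 kg; Δv = 411×9.8×ln(3.683) = 4027.8×1.3039 ≈ 5252 m/s.
Total Δv = 6556 + 5252 = 11808 m/s.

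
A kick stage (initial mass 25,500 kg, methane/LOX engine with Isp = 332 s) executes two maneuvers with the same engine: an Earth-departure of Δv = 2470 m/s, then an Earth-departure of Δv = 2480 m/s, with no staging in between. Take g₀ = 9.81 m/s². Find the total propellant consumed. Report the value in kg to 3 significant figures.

total propellant consumed ≈ 19900 kg

v_e = Isp · g₀ = 332 × 9.81 = 3256.9 m/s.
After the first burn: m = 25500 × exp(−2470/3256.9) = 25500 × 0.46842 = 11,944.7 kg.
After the second burn: m = 11,944.7 × exp(−2480/3256.9) = 11,944.7 × 0.46699 = 5,578.06 kg.
Total propellant = m₀ − m_final = 25500 − 5,578.06 = 19,921.94 kg.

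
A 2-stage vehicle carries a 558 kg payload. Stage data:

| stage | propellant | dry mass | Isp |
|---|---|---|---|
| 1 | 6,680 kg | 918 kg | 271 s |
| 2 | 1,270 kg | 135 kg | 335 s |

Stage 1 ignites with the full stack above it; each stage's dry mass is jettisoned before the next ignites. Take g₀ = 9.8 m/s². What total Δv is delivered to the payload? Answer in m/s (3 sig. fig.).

Δv ≈ 6600 m/s

Ignition mass of stage 1 = 6,680+918 + 1,270+135 + 558 = 9,561 kg.
Stage 1: m₀ = 9,561 kg, m_f = 9,561 − 6,680 = 2,881 kg; Δv = 271×9.8×ln(3.319) = 2655.8×1.1996 ≈ 3186 m/s.
Stage 2: m₀ = 1,963 kg, m_f = 1,963 − 1,270 = 693 kg; Δv = 335×9.8×ln(2.833) = 3283.0×1.0412 ≈ 3418 m/s.
Total Δv = 3186 + 3418 = 6604 m/s.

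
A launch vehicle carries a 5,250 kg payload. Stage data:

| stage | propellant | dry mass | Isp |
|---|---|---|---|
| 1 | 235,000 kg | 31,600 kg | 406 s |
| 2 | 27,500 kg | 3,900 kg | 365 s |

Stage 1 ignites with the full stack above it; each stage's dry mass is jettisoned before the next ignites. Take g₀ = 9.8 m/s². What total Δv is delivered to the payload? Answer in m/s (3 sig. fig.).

Δv ≈ 10900 m/s

Ignition mass of stage 1 = 235,000+31,600 + 27,500+3,900 + 5,250 = 303,250 kg.
Stage 1: m₀ = 303,250 kg, m_f = 303,250 − 235,000 = 68,250 kg; Δv = 406×9.8×ln(4.443) = 3978.8×1.4914 ≈ 5934 m/s.
Stage 2: m₀ = 36,650 kg, m_f = 36,650 − 27,500 = 9,150 kg; Δv = 365×9.8×ln(4.005) = 3577.0×1.3877 ≈ 4964 m/s.
Total Δv = 5934 + 4964 = 10898 m/s.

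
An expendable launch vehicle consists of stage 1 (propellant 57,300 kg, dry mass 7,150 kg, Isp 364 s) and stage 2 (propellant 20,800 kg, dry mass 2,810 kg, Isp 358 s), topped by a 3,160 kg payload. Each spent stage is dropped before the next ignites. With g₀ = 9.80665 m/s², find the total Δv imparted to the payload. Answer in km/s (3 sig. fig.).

Ignition mass of stage 1 = 57,300+7,150 + 20,800+2,810 + 3,160 = 91,220 kg.
Stage 1: m₀ = 91,220 kg, m_f = 91,220 − 57,300 = 33,920 kg; Δv = 364×9.80665×ln(2.689) = 3569.6×0.9893 ≈ 3531 m/s.
Stage 2: m₀ = 26,770 kg, m_f = 26,770 − 20,800 = 5,970 kg; Δv = 358×9.80665×ln(4.484) = 3510.8×1.5005 ≈ 5268 m/s.
Total Δv = 3531 + 5268 = 8799 m/s.

Δv ≈ 8.80 km/s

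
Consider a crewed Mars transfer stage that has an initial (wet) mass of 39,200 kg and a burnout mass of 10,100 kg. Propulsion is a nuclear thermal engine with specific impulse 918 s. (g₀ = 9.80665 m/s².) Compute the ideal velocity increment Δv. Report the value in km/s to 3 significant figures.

Δv ≈ 12.2 km/s

v_e = Isp · g₀ = 918 × 9.80665 = 9002.5 m/s.
Rocket equation: Δv = v_e · ln(m₀/m_f) = 9002.5 × ln(3.881) = 9002.5 × 1.3561 ≈ 12208.7 m/s.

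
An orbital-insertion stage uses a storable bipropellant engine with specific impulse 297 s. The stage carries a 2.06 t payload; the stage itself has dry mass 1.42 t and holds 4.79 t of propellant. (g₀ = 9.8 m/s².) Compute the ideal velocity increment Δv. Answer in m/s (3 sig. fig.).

v_e = Isp · g₀ = 297 × 9.8 = 2910.6 m/s.
m₀ = payload + dry + propellant = 2.06 + 1.42 + 4.79 = 8.27 t.
m_f = payload + dry = 2.06 + 1.42 = 3.48 t.
By the Tsiolkovsky rocket equation, Δv = v_e · ln(m₀/m_f) = 2910.6 × ln(2.376) = 2910.6 × 0.8656 ≈ 2519.4 m/s.

Δv ≈ 2520 m/s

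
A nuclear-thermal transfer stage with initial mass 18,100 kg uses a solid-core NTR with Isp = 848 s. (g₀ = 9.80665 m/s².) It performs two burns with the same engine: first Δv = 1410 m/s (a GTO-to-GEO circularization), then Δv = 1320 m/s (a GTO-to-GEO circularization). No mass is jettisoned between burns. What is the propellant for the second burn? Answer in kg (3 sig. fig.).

propellant for the second burn ≈ 2240 kg

v_e = Isp · g₀ = 848 × 9.80665 = 8316.0 m/s.
After the first burn: m = 18100 × exp(−1410/8316.0) = 18100 × 0.84404 = 15,277.1 kg.
After the second burn: m = 15,277.1 × exp(−1320/8316.0) = 15,277.1 × 0.85323 = 13,034.9 kg.
Second-burn propellant = 15,277.1 − 13,034.9 = 2,242.2 kg.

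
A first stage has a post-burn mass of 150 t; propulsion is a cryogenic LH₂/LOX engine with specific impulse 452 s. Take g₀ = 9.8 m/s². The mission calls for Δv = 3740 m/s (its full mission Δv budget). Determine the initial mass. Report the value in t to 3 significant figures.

v_e = Isp · g₀ = 452 × 9.8 = 4429.6 m/s.
By the Tsiolkovsky rocket equation, m₀/m_f = exp(Δv / v_e) = exp(3740 / 4429.6) = exp(0.8443) = 2.3264.
m₀ = m_f × 2.3264 = 150 × 2.3264 = 348.96 t.

initial mass ≈ 349 t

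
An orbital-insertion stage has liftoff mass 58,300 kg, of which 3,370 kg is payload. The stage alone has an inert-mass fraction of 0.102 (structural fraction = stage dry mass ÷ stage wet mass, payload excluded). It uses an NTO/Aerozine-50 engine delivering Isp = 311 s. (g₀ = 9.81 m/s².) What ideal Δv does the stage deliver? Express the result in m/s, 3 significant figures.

Δv ≈ 5710 m/s

Stage wet mass = m₀ − payload = 58,300 − 3,370 = 54,930 kg.
Stage dry mass = ε × stage wet mass = 0.102 × 54,930 = 5,602.86 kg.
Burnout mass m_f = stage dry + payload = 5,602.86 + 3,370 = 8,972.86 kg.
v_e = Isp · g₀ = 311 × 9.81 = 3050.9 m/s.
Using Δv = v_e ln(m₀/m_f): Δv = v_e · ln(58,300/8,972.86) = 3050.9 × ln(6.497) = 3050.9 × 1.8714 ≈ 5709 m/s.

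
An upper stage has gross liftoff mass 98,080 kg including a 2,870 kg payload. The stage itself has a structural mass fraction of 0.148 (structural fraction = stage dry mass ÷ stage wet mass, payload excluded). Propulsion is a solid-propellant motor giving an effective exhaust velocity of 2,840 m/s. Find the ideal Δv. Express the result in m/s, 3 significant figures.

Stage wet mass = m₀ − payload = 98,080 − 2,870 = 95,210 kg.
Stage dry mass = ε × stage wet mass = 0.148 × 95,210 = 14,091.1 kg.
Burnout mass m_f = stage dry + payload = 14,091.1 + 2,870 = 16,961.1 kg.
Using Δv = v_e ln(m₀/m_f): Δv = v_e · ln(98,080/16,961.1) = 2840.0 × ln(5.783) = 2840.0 × 1.7549 ≈ 4984 m/s.

Δv ≈ 4980 m/s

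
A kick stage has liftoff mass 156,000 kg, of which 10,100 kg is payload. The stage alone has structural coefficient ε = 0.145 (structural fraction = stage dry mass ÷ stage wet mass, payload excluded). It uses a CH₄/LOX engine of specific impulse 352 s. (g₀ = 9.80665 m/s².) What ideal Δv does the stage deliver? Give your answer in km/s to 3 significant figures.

Δv ≈ 5.55 km/s

Stage wet mass = m₀ − payload = 156,000 − 10,100 = 145,900 kg.
Stage dry mass = ε × stage wet mass = 0.145 × 145,900 = 21,155.5 kg.
Burnout mass m_f = stage dry + payload = 21,155.5 + 10,100 = 31,255.5 kg.
v_e = Isp · g₀ = 352 × 9.80665 = 3451.9 m/s.
By the Tsiolkovsky rocket equation, Δv = v_e · ln(156,000/31,255.5) = 3451.9 × ln(4.991) = 3451.9 × 1.6077 ≈ 5550 m/s.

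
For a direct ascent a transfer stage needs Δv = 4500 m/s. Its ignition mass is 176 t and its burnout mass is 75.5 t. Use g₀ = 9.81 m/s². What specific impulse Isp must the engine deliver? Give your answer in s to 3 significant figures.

Isp ≈ 542 s

ln(m₀/m_f) = ln(176000/75500) = ln(2.331) = 0.8464.
v_e = Δv / ln(m₀/m_f) = 4500 / 0.8464 = 5316.9 m/s.
Isp = v_e / g₀ = 5316.9 / 9.81 = 542.0 s.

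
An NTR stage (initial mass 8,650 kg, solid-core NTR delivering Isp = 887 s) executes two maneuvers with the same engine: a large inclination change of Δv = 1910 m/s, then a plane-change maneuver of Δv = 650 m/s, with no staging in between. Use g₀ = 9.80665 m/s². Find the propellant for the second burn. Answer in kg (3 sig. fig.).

propellant for the second burn ≈ 500 kg

v_e = Isp · g₀ = 887 × 9.80665 = 8698.5 m/s.
After the first burn: m = 8650 × exp(−1910/8698.5) = 8650 × 0.80286 = 6,944.74 kg.
After the second burn: m = 6,944.74 × exp(−650/8698.5) = 6,944.74 × 0.92800 = 6,444.72 kg.
Second-burn propellant = 6,944.74 − 6,444.72 = 500.02 kg.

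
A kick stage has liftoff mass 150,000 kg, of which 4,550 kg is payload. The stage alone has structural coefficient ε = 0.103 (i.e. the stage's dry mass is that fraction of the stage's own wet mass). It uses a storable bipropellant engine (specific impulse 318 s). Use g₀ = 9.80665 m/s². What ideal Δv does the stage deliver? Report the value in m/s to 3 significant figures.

Δv ≈ 6360 m/s

Stage wet mass = m₀ − payload = 150,000 − 4,550 = 145,450 kg.
Stage dry mass = ε × stage wet mass = 0.103 × 145,450 = 14,981.4 kg.
Burnout mass m_f = stage dry + payload = 14,981.4 + 4,550 = 19,531.4 kg.
v_e = Isp · g₀ = 318 × 9.80665 = 3118.5 m/s.
Rocket equation: Δv = v_e · ln(150,000/19,531.4) = 3118.5 × ln(7.68) = 3118.5 × 2.0386 ≈ 6357 m/s.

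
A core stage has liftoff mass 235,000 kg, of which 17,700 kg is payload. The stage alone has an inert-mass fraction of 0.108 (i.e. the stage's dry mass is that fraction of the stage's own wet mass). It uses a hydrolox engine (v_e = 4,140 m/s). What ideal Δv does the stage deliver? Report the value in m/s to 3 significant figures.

Δv ≈ 7210 m/s

Stage wet mass = m₀ − payload = 235,000 − 17,700 = 217,300 kg.
Stage dry mass = ε × stage wet mass = 0.108 × 217,300 = 23,468.4 kg.
Burnout mass m_f = stage dry + payload = 23,468.4 + 17,700 = 41,168.4 kg.
Rocket equation: Δv = v_e · ln(235,000/41,168.4) = 4140.0 × ln(5.708) = 4140.0 × 1.7419 ≈ 7212 m/s.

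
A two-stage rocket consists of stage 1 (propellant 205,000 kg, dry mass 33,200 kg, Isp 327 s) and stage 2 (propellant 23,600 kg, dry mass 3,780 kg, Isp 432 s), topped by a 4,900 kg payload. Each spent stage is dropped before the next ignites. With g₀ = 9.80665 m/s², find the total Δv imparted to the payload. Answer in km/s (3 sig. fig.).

Δv ≈ 10.1 km/s

Ignition mass of stage 1 = 205,000+33,200 + 23,600+3,780 + 4,900 = 270,480 kg.
Stage 1: m₀ = 270,480 kg, m_f = 270,480 − 205,000 = 65,480 kg; Δv = 327×9.80665×ln(4.131) = 3206.8×1.4185 ≈ 4549 m/s.
Stage 2: m₀ = 32,280 kg, m_f = 32,280 − 23,600 = 8,680 kg; Δv = 432×9.80665×ln(3.719) = 4236.5×1.3134 ≈ 5564 m/s.
Total Δv = 4549 + 5564 = 10113 m/s.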